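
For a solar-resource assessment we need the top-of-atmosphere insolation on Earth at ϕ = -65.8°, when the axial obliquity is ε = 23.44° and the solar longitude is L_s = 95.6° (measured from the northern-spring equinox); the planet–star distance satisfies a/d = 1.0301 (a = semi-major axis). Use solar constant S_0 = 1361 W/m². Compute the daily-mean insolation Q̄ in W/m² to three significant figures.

Q̄ ≈ 1.34 W/m²

Solar declination: sin δ = sin ε · sin L_s = sin 23.44° × sin 95.6° = 0.39589, so δ = +23.321°.
cos h₀ = −tan(-65.8°) tan(+23.321°) = 0.9593, h₀ = 0.2864 rad.
Bracket: h₀ sin ϕ sin δ + cos ϕ cos δ sin h₀ = 0.2864×-0.91212×0.39589 + 0.40992×0.91830×0.28249 = -0.103419 + 0.106338 = 0.002919.
Inverse-square distance factor (a/d)² = 1.0301² = 1.061106.
Q̄ = (S_0/π) × 1.061106 × [bracket] = (1361/π) × 1.061106 × 0.002919 = 1.342 W/m².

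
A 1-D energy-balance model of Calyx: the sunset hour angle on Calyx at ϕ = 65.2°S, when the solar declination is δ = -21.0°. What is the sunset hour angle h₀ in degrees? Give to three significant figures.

cos h₀ = −tan ϕ · tan δ = −tan(-65.2°) × tan(-21.000°) = -0.8308, so h₀ = 2.5513 rad = 146.18°.

h₀ = 146°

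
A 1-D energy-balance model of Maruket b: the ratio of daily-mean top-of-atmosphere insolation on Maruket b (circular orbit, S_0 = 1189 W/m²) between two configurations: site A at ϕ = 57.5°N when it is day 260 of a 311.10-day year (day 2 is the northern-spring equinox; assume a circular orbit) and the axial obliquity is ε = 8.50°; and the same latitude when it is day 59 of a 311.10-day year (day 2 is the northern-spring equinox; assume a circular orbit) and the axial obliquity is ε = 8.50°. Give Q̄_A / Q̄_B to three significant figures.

Q̄_A / Q̄_B ≈ 0.514

— Configuration A (ϕ=+57.5°):
Solar longitude: L_s = 360° × (260 − 2)/311.10 = 298.554°.
sin δ = sin 8.50° × sin 298.554° = -0.12983, so δ = -7.460°.
cos h₀ = −tan(+57.5°) tan(-7.460°) = 0.2055, h₀ = 1.3638 rad.
Bracket: h₀ sin ϕ sin δ + cos ϕ cos δ sin h₀ = 1.3638×0.84339×-0.12983 + 0.53730×0.99154×0.97865 = -0.149332 + 0.521380 = 0.372048.
Q̄ = (S_0/π) × [bracket] = (1189/π) × 0.372048 = 140.81 W/m².
— Configuration B (ϕ=+57.5°):
Solar longitude: L_s = 360° × (59 − 2)/311.10 = 65.959°.
sin δ = sin 8.50° × sin 65.959° = 0.13499, so δ = +7.758°.
cos h₀ = −tan(+57.5°) tan(+7.758°) = -0.2138, h₀ = 1.7863 rad.
Bracket: h₀ sin ϕ sin δ + cos ϕ cos δ sin h₀ = 1.7863×0.84339×0.13499 + 0.53730×0.99085×0.97687 = 0.203369 + 0.520070 = 0.723439.
Q̄ = (S_0/π) × [bracket] = (1189/π) × 0.723439 = 273.80 W/m².
Ratio Q̄_A / Q̄_B = 140.81 / 273.80 = 0.5143.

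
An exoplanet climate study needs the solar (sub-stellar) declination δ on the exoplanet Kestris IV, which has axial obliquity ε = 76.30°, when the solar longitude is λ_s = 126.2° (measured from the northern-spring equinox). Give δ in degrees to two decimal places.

δ = +51.63°

sin δ = sin ε · sin λ_s = sin 76.30° × sin 126.2° = 0.784002.
δ = arcsin(0.784002) = +51.63°.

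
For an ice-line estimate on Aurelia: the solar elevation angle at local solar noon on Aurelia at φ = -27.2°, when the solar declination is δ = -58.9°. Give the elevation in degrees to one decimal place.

58.3°

At local noon the hour angle is zero, so the zenith angle equals |φ − δ| = |-27.2° − (-58.900°)| = 31.700°.
Elevation = 90° − 31.700° = 58.3°.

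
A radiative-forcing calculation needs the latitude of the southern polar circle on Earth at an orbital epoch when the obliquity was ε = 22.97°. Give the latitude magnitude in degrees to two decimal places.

The polar circle is the lowest latitude that experiences at least one full rotation of continuous darkness at the northern-summer solstice; it lies at |ϕ| = 90° − ε = 90° − 22.97° = 67.03°.

67.03°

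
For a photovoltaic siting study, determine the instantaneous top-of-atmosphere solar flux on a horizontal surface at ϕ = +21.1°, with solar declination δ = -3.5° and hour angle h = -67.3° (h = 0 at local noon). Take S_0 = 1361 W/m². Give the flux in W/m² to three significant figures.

cos θ_z = sin ϕ sin δ + cos ϕ cos δ cos h = -0.021977 + 0.359361 = 0.337384.
Flux = S_0 · cos θ_z = 1361 × 0.337384 = 459.2 W/m².

459 W/m²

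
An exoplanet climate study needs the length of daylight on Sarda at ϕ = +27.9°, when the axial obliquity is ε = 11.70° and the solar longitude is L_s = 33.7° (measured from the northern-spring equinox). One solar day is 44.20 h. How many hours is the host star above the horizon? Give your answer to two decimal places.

22.94 h

Solar declination: sin δ = sin ε · sin L_s = sin 11.70° × sin 33.7° = 0.11252, so δ = +6.460°.
cos h₀ = −tan ϕ · tan δ = −tan(+27.9°) × tan(+6.460°) = -0.0600, so h₀ = 1.6308 rad = 93.44°.
Daylight = 2h₀/(2π) × 44.20 h = (1.6308/π) × 44.20 = 22.94 h.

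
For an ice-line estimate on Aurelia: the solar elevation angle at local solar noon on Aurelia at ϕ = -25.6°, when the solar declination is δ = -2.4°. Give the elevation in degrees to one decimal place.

66.8°

At local noon the hour angle is zero, so the zenith angle equals |ϕ − δ| = |-25.6° − (-2.400°)| = 23.200°.
Elevation = 90° − 23.200° = 66.8°.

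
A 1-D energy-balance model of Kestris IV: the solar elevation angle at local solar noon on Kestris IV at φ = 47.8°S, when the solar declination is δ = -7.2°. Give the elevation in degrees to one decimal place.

At local noon the hour angle is zero, so the zenith angle equals |φ − δ| = |-47.8° − (-7.200°)| = 40.600°.
Elevation = 90° − 40.600° = 49.4°.

49.4°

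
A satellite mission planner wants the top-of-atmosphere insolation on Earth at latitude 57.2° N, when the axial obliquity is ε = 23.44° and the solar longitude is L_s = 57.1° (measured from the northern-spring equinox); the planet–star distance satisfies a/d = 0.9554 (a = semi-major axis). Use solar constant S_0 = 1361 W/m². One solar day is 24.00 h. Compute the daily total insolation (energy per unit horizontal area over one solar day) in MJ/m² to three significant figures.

Solar declination: sin δ = sin ε · sin L_s = sin 23.44° × sin 57.1° = 0.33399, so δ = +19.511°.
cos h₀ = −tan(+57.2°) tan(+19.511°) = -0.5498, h₀ = 2.1530 rad.
Bracket: h₀ sin ϕ sin δ + cos ϕ cos δ sin h₀ = 2.1530×0.84057×0.33399 + 0.54171×0.94258×0.83528 = 0.604437 + 0.426498 = 1.030935.
Inverse-square distance factor (a/d)² = 0.9554² = 0.912789.
Q̄ = (S_0/π) × 0.912789 × [bracket] = (1361/π) × 0.912789 × 1.030935 = 407.67 W/m².
Daily total = Q̄ × 24.00 h × 3600 s/h = 407.67 × 24.00 × 3600 / 10⁶ = 35.22 MJ/m².

35.2 MJ/m²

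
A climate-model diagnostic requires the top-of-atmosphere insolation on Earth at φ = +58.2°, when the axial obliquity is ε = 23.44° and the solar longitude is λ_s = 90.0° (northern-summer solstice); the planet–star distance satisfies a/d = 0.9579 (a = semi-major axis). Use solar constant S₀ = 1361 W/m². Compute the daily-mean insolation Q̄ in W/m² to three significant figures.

Q̄ ≈ 453 W/m²

Solar declination: sin δ = sin ε · sin λ_s = sin 23.44° × sin 90.0° = 0.39779, so δ = +23.440°.
cos H₀ = −tan(+58.2°) tan(+23.440°) = -0.6993, H₀ = 2.3452 rad.
Bracket: H₀ sin φ sin δ + cos φ cos δ sin H₀ = 2.3452×0.84989×0.39779 + 0.52696×0.91748×0.71485 = 0.792860 + 0.345612 = 1.138472.
Inverse-square distance factor (a/d)² = 0.9579² = 0.917572.
Q̄ = (S₀/π) × 0.917572 × [bracket] = (1361/π) × 0.917572 × 1.138472 = 452.6 W/m².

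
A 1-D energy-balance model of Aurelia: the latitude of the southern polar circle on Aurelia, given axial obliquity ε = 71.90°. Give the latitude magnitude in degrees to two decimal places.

18.10°

The polar circle is the lowest latitude that experiences at least one full rotation of continuous darkness at the northern-summer solstice; it lies at |ϕ| = 90° − ε = 90° − 71.90° = 18.10°.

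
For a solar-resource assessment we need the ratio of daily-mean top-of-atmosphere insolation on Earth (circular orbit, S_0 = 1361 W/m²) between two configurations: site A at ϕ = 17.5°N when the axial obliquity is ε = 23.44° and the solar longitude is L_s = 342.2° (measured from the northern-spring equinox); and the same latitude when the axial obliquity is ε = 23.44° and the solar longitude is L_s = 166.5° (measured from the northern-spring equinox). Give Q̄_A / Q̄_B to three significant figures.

— Configuration A (ϕ=+17.5°):
Solar declination: sin δ = sin ε · sin L_s = sin 23.44° × sin 342.2° = -0.12160, so δ = -6.985°.
cos h₀ = −tan(+17.5°) tan(-6.985°) = 0.0386, h₀ = 1.5322 rad.
Bracket: h₀ sin ϕ sin δ + cos ϕ cos δ sin h₀ = 1.5322×0.30071×-0.12160 + 0.95372×0.99258×0.99925 = -0.056027 + 0.945933 = 0.889906.
Q̄ = (S_0/π) × [bracket] = (1361/π) × 0.889906 = 385.52 W/m².
— Configuration B (ϕ=+17.5°):
Solar declination: sin δ = sin ε · sin L_s = sin 23.44° × sin 166.5° = 0.09286, so δ = +5.328°.
cos h₀ = −tan(+17.5°) tan(+5.328°) = -0.0294, h₀ = 1.6002 rad.
Bracket: h₀ sin ϕ sin δ + cos ϕ cos δ sin h₀ = 1.6002×0.30071×0.09286 + 0.95372×0.99568×0.99957 = 0.044684 + 0.949192 = 0.993876.
Q̄ = (S_0/π) × [bracket] = (1361/π) × 0.993876 = 430.57 W/m².
Ratio Q̄_A / Q̄_B = 385.52 / 430.57 = 0.8954.

Q̄_A / Q̄_B ≈ 0.895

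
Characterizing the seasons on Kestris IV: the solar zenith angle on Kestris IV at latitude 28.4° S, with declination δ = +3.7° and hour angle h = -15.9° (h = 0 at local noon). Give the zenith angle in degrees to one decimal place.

θ_z = 35.6°

cos θ_z = sin ϕ sin δ + cos ϕ cos δ cos h = -0.030693 + 0.844231 = 0.813538.
θ_z = arccos(0.813538) = 35.6°.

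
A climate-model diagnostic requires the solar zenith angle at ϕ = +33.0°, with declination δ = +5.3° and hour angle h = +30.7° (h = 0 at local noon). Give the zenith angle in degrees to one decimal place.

θ_z = 39.8°

cos θ_z = sin ϕ sin δ + cos ϕ cos δ cos h = 0.050309 + 0.718050 = 0.768359.
θ_z = arccos(0.768359) = 39.8°.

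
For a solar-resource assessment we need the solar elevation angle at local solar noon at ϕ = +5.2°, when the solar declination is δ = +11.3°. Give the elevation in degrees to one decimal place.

83.9°

At local noon the hour angle is zero, so the zenith angle equals |ϕ − δ| = |+5.2° − (+11.300°)| = 6.100°.
Elevation = 90° − 6.100° = 83.9°.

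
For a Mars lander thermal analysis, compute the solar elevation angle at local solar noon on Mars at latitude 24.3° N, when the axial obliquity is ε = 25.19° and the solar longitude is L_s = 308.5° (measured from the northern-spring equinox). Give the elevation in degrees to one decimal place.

46.2°

Solar declination: sin δ = sin ε · sin L_s = sin 25.19° × sin 308.5° = -0.33309, so δ = -19.457°.
At local noon the hour angle is zero, so the zenith angle equals |ϕ − δ| = |+24.3° − (-19.457°)| = 43.757°.
Elevation = 90° − 43.757° = 46.2°.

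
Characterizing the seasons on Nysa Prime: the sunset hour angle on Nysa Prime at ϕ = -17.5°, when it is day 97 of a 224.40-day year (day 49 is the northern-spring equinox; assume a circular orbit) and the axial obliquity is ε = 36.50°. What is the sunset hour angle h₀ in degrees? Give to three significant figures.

h₀ = 77.0°

Solar longitude: L_s = 360° × (97 − 49)/224.40 = 77.005°.
sin δ = sin 36.50° × sin 77.005° = 0.57959, so δ = +35.422°.
cos h₀ = −tan ϕ · tan δ = −tan(-17.5°) × tan(+35.422°) = 0.2243, so h₀ = 1.3446 rad = 77.04°.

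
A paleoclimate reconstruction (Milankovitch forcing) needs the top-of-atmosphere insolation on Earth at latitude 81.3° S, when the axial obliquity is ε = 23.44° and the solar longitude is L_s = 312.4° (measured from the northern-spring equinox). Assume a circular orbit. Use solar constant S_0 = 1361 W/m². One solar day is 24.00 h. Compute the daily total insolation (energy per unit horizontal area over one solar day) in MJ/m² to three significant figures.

Solar declination: sin δ = sin ε · sin L_s = sin 23.44° × sin 312.4° = -0.29375, so δ = -17.083°.
cos h₀ = −tan(-81.3°) tan(-17.083°) = -2.0083 ≤ −1 ⇒ polar day, h₀ = π.
Bracket: h₀ sin ϕ sin δ + cos ϕ cos δ sin h₀ = 3.1416×-0.98849×-0.29375 + 0.15126×0.95588×0.00000 = 0.912223 + 0.000000 = 0.912223.
Q̄ = (S_0/π) × [bracket] = (1361/π) × 0.912223 = 395.19 W/m².
Daily total = Q̄ × 24.00 h × 3600 s/h = 395.19 × 24.00 × 3600 / 10⁶ = 34.14 MJ/m².

34.1 MJ/m²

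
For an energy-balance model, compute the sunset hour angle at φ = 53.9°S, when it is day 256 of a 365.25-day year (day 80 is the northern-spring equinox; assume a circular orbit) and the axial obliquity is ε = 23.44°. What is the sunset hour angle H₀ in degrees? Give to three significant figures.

Solar longitude: λ_s = 360° × (256 − 80)/365.25 = 173.470°.
sin δ = sin 23.44° × sin 173.470° = 0.04524, so δ = +2.593°.
cos H₀ = −tan φ · tan δ = −tan(-53.9°) × tan(+2.593°) = 0.0621, so H₀ = 1.5087 rad = 86.44°.

H₀ = 86.4°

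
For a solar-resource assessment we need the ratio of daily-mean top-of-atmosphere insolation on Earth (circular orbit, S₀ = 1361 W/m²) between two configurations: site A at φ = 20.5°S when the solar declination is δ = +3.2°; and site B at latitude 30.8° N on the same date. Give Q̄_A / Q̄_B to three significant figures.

— Configuration A (φ=-20.5°):
cos H₀ = −tan(-20.5°) tan(+3.200°) = 0.0209, H₀ = 1.5499 rad.
Bracket: H₀ sin φ sin δ + cos φ cos δ sin H₀ = 1.5499×-0.35021×0.05582 + 0.93667×0.99844×0.99978 = -0.030299 + 0.935003 = 0.904704.
Q̄ = (S₀/π) × [bracket] = (1361/π) × 0.904704 = 391.94 W/m².
— Configuration B (φ=+30.8°):
cos H₀ = −tan(+30.8°) tan(+3.200°) = -0.0333, H₀ = 1.6041 rad.
Bracket: H₀ sin φ sin δ + cos φ cos δ sin H₀ = 1.6041×0.51204×0.05582 + 0.85896×0.99844×0.99944 = 0.045849 + 0.857140 = 0.902989.
Q̄ = (S₀/π) × [bracket] = (1361/π) × 0.902989 = 391.19 W/m².
Ratio Q̄_A / Q̄_B = 391.94 / 391.19 = 1.002.

Q̄_A / Q̄_B ≈ 1.00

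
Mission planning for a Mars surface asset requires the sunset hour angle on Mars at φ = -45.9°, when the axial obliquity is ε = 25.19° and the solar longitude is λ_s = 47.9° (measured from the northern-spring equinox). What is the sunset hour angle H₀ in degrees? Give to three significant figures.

H₀ = 69.9°

Solar declination: sin δ = sin ε · sin λ_s = sin 25.19° × sin 47.9° = 0.31580, so δ = +18.409°.
cos H₀ = −tan φ · tan δ = −tan(-45.9°) × tan(+18.409°) = 0.3435, so H₀ = 1.2202 rad = 69.91°.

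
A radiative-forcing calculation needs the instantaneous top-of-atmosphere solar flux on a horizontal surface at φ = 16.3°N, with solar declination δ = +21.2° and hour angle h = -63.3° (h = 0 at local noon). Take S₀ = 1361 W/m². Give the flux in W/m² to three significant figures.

685 W/m²

cos θ_z = sin φ sin δ + cos φ cos δ cos h = 0.101496 + 0.402073 = 0.503569.
Flux = S₀ · cos θ_z = 1361 × 0.503569 = 685.4 W/m².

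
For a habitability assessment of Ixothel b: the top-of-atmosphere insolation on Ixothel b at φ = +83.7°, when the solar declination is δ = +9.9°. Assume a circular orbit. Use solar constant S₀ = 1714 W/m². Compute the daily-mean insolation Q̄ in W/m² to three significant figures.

cos H₀ = −tan(+83.7°) tan(+9.900°) = -1.5809 ≤ −1 ⇒ polar day, H₀ = π.
Bracket: H₀ sin φ sin δ + cos φ cos δ sin H₀ = 3.1416×0.99396×0.17193 + 0.10973×0.98511×0.00000 = 0.536873 + 0.000000 = 0.536873.
Q̄ = (S₀/π) × [bracket] = (1714/π) × 0.536873 = 292.9 W/m².

Q̄ ≈ 293 W/m²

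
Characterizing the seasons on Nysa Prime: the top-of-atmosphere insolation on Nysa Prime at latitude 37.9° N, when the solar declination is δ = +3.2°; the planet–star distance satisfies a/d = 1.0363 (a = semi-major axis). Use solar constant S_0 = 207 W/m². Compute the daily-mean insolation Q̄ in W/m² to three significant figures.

Q̄ ≈ 59.6 W/m²

cos h₀ = −tan(+37.9°) tan(+3.200°) = -0.0435, h₀ = 1.6143 rad.
Bracket: h₀ sin ϕ sin δ + cos ϕ cos δ sin h₀ = 1.6143×0.61429×0.05582 + 0.78908×0.99844×0.99905 = 0.055354 + 0.787101 = 0.842455.
Inverse-square distance factor (a/d)² = 1.0363² = 1.073918.
Q̄ = (S_0/π) × 1.073918 × [bracket] = (207/π) × 1.073918 × 0.842455 = 59.61 W/m².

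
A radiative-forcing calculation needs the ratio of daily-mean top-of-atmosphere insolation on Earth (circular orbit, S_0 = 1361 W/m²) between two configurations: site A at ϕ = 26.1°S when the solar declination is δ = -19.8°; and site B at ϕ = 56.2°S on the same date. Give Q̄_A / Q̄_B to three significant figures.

Q̄_A / Q̄_B ≈ 1.05

— Configuration A (ϕ=-26.1°):
cos h₀ = −tan(-26.1°) tan(-19.800°) = -0.1764, h₀ = 1.7481 rad.
Bracket: h₀ sin ϕ sin δ + cos ϕ cos δ sin h₀ = 1.7481×-0.43994×-0.33874 + 0.89803×0.94088×0.98432 = 0.260511 + 0.831690 = 1.092201.
Q̄ = (S_0/π) × [bracket] = (1361/π) × 1.092201 = 473.16 W/m².
— Configuration B (ϕ=-56.2°):
cos h₀ = −tan(-56.2°) tan(-19.800°) = -0.5378, h₀ = 2.1386 rad.
Bracket: h₀ sin ϕ sin δ + cos ϕ cos δ sin h₀ = 2.1386×-0.83098×-0.33874 + 0.55630×0.94088×0.84308 = 0.601986 + 0.441278 = 1.043264.
Q̄ = (S_0/π) × [bracket] = (1361/π) × 1.043264 = 451.96 W/m².
Ratio Q̄_A / Q̄_B = 473.16 / 451.96 = 1.047.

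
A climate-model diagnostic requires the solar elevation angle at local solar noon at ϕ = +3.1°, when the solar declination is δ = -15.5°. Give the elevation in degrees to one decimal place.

At local noon the hour angle is zero, so the zenith angle equals |ϕ − δ| = |+3.1° − (-15.500°)| = 18.600°.
Elevation = 90° − 18.600° = 71.4°.

71.4°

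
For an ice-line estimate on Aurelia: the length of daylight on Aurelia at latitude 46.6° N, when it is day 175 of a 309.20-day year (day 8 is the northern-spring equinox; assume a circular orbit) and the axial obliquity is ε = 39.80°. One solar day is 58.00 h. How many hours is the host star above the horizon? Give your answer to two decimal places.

25.83 h

Solar longitude: L_s = 360° × (175 − 8)/309.20 = 194.437°.
sin δ = sin 39.80° × sin 194.437° = -0.15959, so δ = -9.183°.
cos h₀ = −tan ϕ · tan δ = −tan(+46.6°) × tan(-9.183°) = 0.1710, so h₀ = 1.3990 rad = 80.16°.
Daylight = 2h₀/(2π) × 58.00 h = (1.3990/π) × 58.00 = 25.83 h.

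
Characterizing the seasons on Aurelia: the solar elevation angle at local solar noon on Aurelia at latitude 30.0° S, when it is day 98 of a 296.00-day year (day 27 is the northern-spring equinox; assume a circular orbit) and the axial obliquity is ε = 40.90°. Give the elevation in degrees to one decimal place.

Solar longitude: λ_s = 360° × (98 − 27)/296.00 = 86.351°.
sin δ = sin 40.90° × sin 86.351° = 0.65341, so δ = +40.799°.
At local noon the hour angle is zero, so the zenith angle equals |φ − δ| = |-30.0° − (+40.799°)| = 70.799°.
Elevation = 90° − 70.799° = 19.2°.

19.2°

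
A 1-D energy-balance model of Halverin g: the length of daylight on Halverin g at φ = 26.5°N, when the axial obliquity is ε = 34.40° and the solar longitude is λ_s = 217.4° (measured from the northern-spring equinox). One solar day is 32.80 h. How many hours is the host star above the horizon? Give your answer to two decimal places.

14.49 h

Solar declination: sin δ = sin ε · sin λ_s = sin 34.40° × sin 217.4° = -0.34315, so δ = -20.069°.
cos H₀ = −tan φ · tan δ = −tan(+26.5°) × tan(-20.069°) = 0.1821, so H₀ = 1.3876 rad = 79.51°.
Daylight = 2H₀/(2π) × 32.80 h = (1.3876/π) × 32.80 = 14.49 h.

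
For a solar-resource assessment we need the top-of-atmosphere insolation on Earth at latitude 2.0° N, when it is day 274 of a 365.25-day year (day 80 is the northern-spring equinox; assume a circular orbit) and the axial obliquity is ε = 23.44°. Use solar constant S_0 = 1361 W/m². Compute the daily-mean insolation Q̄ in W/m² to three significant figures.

Solar longitude: L_s = 360° × (274 − 80)/365.25 = 191.211°.
sin δ = sin 23.44° × sin 191.211° = -0.07734, so δ = -4.436°.
cos h₀ = −tan(+2.0°) tan(-4.436°) = 0.0027, h₀ = 1.5681 rad.
Bracket: h₀ sin ϕ sin δ + cos ϕ cos δ sin h₀ = 1.5681×0.03490×-0.07734 + 0.99939×0.99700×1.00000 = -0.004233 + 0.996392 = 0.992159.
Q̄ = (S_0/π) × [bracket] = (1361/π) × 0.992159 = 429.8 W/m².

Q̄ ≈ 430 W/m²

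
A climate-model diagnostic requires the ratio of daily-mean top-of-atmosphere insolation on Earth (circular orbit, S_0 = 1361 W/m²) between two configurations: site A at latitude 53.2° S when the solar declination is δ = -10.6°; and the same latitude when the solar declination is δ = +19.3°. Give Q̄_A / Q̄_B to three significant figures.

— Configuration A (ϕ=-53.2°):
cos h₀ = −tan(-53.2°) tan(-10.600°) = -0.2502, h₀ = 1.8236 rad.
Bracket: h₀ sin ϕ sin δ + cos ϕ cos δ sin h₀ = 1.8236×-0.80073×-0.18395 + 0.59902×0.98294×0.96820 = 0.268606 + 0.570077 = 0.838683.
Q̄ = (S_0/π) × [bracket] = (1361/π) × 0.838683 = 363.33 W/m².
— Configuration B (ϕ=-53.2°):
cos h₀ = −tan(-53.2°) tan(+19.300°) = 0.4681, h₀ = 1.0836 rad.
Bracket: h₀ sin ϕ sin δ + cos ϕ cos δ sin h₀ = 1.0836×-0.80073×0.33051 + 0.59902×0.94380×0.88367 = -0.286774 + 0.499587 = 0.212813.
Q̄ = (S_0/π) × [bracket] = (1361/π) × 0.212813 = 92.195 W/m².
Ratio Q̄_A / Q̄_B = 363.33 / 92.195 = 3.941.

Q̄_A / Q̄_B ≈ 3.94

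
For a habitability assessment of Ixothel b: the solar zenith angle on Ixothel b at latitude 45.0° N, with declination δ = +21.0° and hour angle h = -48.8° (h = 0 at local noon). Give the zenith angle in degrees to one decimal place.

cos θ_z = sin φ sin δ + cos φ cos δ cos h = 0.253404 + 0.434828 = 0.688232.
θ_z = arccos(0.688232) = 46.5°.

θ_z = 46.5°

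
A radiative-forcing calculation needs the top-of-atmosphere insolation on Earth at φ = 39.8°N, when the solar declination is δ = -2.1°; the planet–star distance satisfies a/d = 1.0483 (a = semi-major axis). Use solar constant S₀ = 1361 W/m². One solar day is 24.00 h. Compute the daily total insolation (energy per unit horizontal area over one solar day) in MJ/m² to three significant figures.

30.1 MJ/m²

cos H₀ = −tan(+39.8°) tan(-2.100°) = 0.0306, H₀ = 1.5402 rad.
Bracket: H₀ sin φ sin δ + cos φ cos δ sin H₀ = 1.5402×0.64011×-0.03664 + 0.76828×0.99933×0.99953 = -0.036123 + 0.767404 = 0.731281.
Inverse-square distance factor (a/d)² = 1.0483² = 1.098933.
Q̄ = (S₀/π) × 1.098933 × [bracket] = (1361/π) × 1.098933 × 0.731281 = 348.15 W/m².
Daily total = Q̄ × 24.00 h × 3600 s/h = 348.15 × 24.00 × 3600 / 10⁶ = 30.08 MJ/m².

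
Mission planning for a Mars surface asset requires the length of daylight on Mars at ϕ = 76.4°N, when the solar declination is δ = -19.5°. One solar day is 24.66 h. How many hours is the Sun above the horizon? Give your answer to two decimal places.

0.00 h

cos h₀ = −tan ϕ · tan δ = 1.4638 ≥ 1, so the Sun never rises (polar night) and h₀ = 0.
Daylight = 2h₀/(2π) × 24.66 h = (0.0000/π) × 24.66 = 0.00 h.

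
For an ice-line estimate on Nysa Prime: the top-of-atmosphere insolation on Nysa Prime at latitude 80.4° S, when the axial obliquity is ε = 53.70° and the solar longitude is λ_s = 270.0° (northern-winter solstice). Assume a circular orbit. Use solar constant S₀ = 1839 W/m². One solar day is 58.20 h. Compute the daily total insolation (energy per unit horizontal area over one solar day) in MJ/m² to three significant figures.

Solar declination: sin δ = sin ε · sin λ_s = sin 53.70° × sin 270.0° = -0.80593, so δ = -53.700°.
cos H₀ = −tan(-80.4°) tan(-53.700°) = -8.0487 ≤ −1 ⇒ polar day, H₀ = π.
Bracket: H₀ sin φ sin δ + cos φ cos δ sin H₀ = 3.1416×-0.98600×-0.80593 + 0.16677×0.59201×0.00000 = 2.496463 + 0.000000 = 2.496463.
Q̄ = (S₀/π) × [bracket] = (1839/π) × 2.496463 = 1461.4 W/m².
Daily total = Q̄ × 58.20 h × 3600 s/h = 1461.4 × 58.20 × 3600 / 10⁶ = 306.2 MJ/m².

306 MJ/m²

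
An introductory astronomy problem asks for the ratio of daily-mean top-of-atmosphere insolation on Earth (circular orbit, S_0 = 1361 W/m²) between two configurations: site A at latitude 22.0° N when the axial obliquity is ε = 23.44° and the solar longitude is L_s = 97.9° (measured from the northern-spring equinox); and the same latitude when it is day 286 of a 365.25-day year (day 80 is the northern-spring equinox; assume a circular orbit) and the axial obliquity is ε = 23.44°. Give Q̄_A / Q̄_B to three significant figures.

Q̄_A / Q̄_B ≈ 1.33

— Configuration A (ϕ=+22.0°):
Solar declination: sin δ = sin ε · sin L_s = sin 23.44° × sin 97.9° = 0.39401, so δ = +23.204°.
cos h₀ = −tan(+22.0°) tan(+23.204°) = -0.1732, h₀ = 1.7449 rad.
Bracket: h₀ sin ϕ sin δ + cos ϕ cos δ sin h₀ = 1.7449×0.37461×0.39401 + 0.92718×0.91910×0.98489 = 0.257547 + 0.839295 = 1.096842.
Q̄ = (S_0/π) × [bracket] = (1361/π) × 1.096842 = 475.17 W/m².
— Configuration B (ϕ=+22.0°):
Solar longitude: L_s = 360° × (286 − 80)/365.25 = 203.039°.
sin δ = sin 23.44° × sin 203.039° = -0.15568, so δ = -8.956°.
cos h₀ = −tan(+22.0°) tan(-8.956°) = 0.0637, h₀ = 1.5071 rad.
Bracket: h₀ sin ϕ sin δ + cos ϕ cos δ sin h₀ = 1.5071×0.37461×-0.15568 + 0.92718×0.98781×0.99797 = -0.087893 + 0.914018 = 0.826125.
Q̄ = (S_0/π) × [bracket] = (1361/π) × 0.826125 = 357.89 W/m².
Ratio Q̄_A / Q̄_B = 475.17 / 357.89 = 1.328.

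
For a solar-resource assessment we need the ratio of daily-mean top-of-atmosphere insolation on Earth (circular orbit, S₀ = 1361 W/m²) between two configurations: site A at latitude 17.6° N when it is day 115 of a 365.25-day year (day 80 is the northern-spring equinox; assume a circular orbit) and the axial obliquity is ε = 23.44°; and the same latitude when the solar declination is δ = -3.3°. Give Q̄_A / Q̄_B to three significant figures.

— Configuration A (φ=+17.6°):
Solar longitude: λ_s = 360° × (115 − 80)/365.25 = 34.497°.
sin δ = sin 23.44° × sin 34.497° = 0.22529, so δ = +13.020°.
cos H₀ = −tan(+17.6°) tan(+13.020°) = -0.0734, H₀ = 1.6442 rad.
Bracket: H₀ sin φ sin δ + cos φ cos δ sin H₀ = 1.6442×0.30237×0.22529 + 0.95319×0.97429×0.99731 = 0.112004 + 0.926185 = 1.038189.
Q̄ = (S₀/π) × [bracket] = (1361/π) × 1.038189 = 449.76 W/m².
— Configuration B (φ=+17.6°):
cos H₀ = −tan(+17.6°) tan(-3.300°) = 0.0183, H₀ = 1.5525 rad.
Bracket: H₀ sin φ sin δ + cos φ cos δ sin H₀ = 1.5525×0.30237×-0.05756 + 0.95319×0.99834×0.99983 = -0.027020 + 0.951446 = 0.924426.
Q̄ = (S₀/π) × [bracket] = (1361/π) × 0.924426 = 400.48 W/m².
Ratio Q̄_A / Q̄_B = 449.76 / 400.48 = 1.123.

Q̄_A / Q̄_B ≈ 1.12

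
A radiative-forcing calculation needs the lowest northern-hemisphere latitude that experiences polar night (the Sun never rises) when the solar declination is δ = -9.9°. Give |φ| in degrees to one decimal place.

Polar night requires cos H₀ = −tan φ tan δ ≥ 1, i.e. tan φ tan δ ≤ −1.
The boundary is |tan φ| · |tan δ| = 1, so |φ| = 90° − |δ| = 90° − 9.9° = 80.1° in the northern hemisphere.

|φ| = 80.1°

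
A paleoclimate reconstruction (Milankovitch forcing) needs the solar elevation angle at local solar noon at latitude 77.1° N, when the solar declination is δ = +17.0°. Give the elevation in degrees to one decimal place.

At local noon the hour angle is zero, so the zenith angle equals |φ − δ| = |+77.1° − (+17.000°)| = 60.100°.
Elevation = 90° − 60.100° = 29.9°.

29.9°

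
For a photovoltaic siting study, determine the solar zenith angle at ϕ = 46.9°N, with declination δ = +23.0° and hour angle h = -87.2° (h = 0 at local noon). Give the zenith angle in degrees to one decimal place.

θ_z = 71.6°

cos θ_z = sin ϕ sin δ + cos ϕ cos δ cos h = 0.285297 + 0.030724 = 0.316021.
θ_z = arccos(0.316021) = 71.6°.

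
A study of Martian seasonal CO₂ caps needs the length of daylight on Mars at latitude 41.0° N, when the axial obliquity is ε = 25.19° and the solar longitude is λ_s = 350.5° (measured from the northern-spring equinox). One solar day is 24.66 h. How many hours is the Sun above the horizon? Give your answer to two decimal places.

Solar declination: sin δ = sin ε · sin λ_s = sin 25.19° × sin 350.5° = -0.07025, so δ = -4.028°.
cos H₀ = −tan φ · tan δ = −tan(+41.0°) × tan(-4.028°) = 0.0612, so H₀ = 1.5095 rad = 86.49°.
Daylight = 2H₀/(2π) × 24.66 h = (1.5095/π) × 24.66 = 11.85 h.

11.85 h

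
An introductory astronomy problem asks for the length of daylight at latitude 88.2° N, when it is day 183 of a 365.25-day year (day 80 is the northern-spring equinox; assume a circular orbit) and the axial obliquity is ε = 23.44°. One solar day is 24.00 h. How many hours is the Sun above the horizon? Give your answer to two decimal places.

24.00 h

Solar longitude: λ_s = 360° × (183 − 80)/365.25 = 101.520°.
sin δ = sin 23.44° × sin 101.520° = 0.38978, so δ = +22.941°.
Sunrise equation: cos H₀ = −tan φ · tan δ = -13.4681 ≤ −1, so the Sun never sets (polar day) and H₀ = π.
Daylight = 2H₀/(2π) × 24.00 h = (3.1416/π) × 24.00 = 24.00 h.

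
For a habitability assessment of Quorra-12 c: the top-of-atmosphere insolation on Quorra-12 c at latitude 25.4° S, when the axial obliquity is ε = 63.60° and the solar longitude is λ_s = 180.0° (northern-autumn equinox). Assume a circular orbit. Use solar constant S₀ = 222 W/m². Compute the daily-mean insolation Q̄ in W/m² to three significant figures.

Solar declination: sin δ = sin ε · sin λ_s = sin 63.60° × sin 180.0° = 0.00000, so δ = +0.000°.
cos H₀ = −tan(-25.4°) tan(+0.000°) = 0.0000, H₀ = 1.5708 rad.
Bracket: H₀ sin φ sin δ + cos φ cos δ sin H₀ = 1.5708×-0.42894×0.00000 + 0.90334×1.00000×1.00000 = -0.000000 + 0.903340 = 0.903340.
Q̄ = (S₀/π) × [bracket] = (222/π) × 0.903340 = 63.83 W/m².

Q̄ ≈ 63.8 W/m²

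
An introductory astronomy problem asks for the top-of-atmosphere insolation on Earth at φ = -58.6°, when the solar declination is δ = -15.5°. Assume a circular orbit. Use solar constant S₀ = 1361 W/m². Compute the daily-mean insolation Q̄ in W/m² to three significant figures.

Q̄ ≈ 396 W/m²

cos H₀ = −tan(-58.6°) tan(-15.500°) = -0.4543, H₀ = 2.0424 rad.
Bracket: H₀ sin φ sin δ + cos φ cos δ sin H₀ = 2.0424×-0.85355×-0.26724 + 0.52101×0.96363×0.89083 = 0.465877 + 0.447251 = 0.913128.
Q̄ = (S₀/π) × [bracket] = (1361/π) × 0.913128 = 395.6 W/m².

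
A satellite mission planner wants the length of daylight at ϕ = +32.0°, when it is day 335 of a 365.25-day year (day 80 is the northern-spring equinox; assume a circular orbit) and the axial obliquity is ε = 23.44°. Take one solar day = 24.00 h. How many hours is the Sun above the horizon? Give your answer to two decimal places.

Solar longitude: L_s = 360° × (335 − 80)/365.25 = 251.335°.
sin δ = sin 23.44° × sin 251.335° = -0.37687, so δ = -22.140°.
cos h₀ = −tan ϕ · tan δ = −tan(+32.0°) × tan(-22.140°) = 0.2542, so h₀ = 1.3137 rad = 75.27°.
Daylight = 2h₀/(2π) × 24.00 h = (1.3137/π) × 24.00 = 10.04 h.

10.04 h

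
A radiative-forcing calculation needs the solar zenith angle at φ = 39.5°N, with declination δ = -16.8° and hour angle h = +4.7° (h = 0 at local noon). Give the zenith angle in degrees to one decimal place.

cos θ_z = sin φ sin δ + cos φ cos δ cos h = -0.183847 + 0.736207 = 0.552360.
θ_z = arccos(0.552360) = 56.5°.

θ_z = 56.5°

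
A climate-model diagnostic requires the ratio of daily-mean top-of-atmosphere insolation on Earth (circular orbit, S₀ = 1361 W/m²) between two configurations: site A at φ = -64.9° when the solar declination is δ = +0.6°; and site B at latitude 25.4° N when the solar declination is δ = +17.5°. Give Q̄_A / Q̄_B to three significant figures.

Q̄_A / Q̄_B ≈ 0.381

— Configuration A (φ=-64.9°):
cos H₀ = −tan(-64.9°) tan(+0.600°) = 0.0224, H₀ = 1.5484 rad.
Bracket: H₀ sin φ sin δ + cos φ cos δ sin H₀ = 1.5484×-0.90557×0.01047 + 0.42420×0.99995×0.99975 = -0.014681 + 0.424073 = 0.409392.
Q̄ = (S₀/π) × [bracket] = (1361/π) × 0.409392 = 177.36 W/m².
— Configuration B (φ=+25.4°):
cos H₀ = −tan(+25.4°) tan(+17.500°) = -0.1497, H₀ = 1.7211 rad.
Bracket: H₀ sin φ sin δ + cos φ cos δ sin H₀ = 1.7211×0.42894×0.30071 + 0.90334×0.95372×0.98873 = 0.221999 + 0.851824 = 1.073823.
Q̄ = (S₀/π) × [bracket] = (1361/π) × 1.073823 = 465.20 W/m².
Ratio Q̄_A / Q̄_B = 177.36 / 465.20 = 0.3813.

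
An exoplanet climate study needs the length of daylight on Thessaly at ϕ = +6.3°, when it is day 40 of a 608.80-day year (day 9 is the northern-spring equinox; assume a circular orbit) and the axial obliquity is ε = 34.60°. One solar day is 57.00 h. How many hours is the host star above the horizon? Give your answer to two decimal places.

28.86 h

Solar longitude: L_s = 360° × (40 − 9)/608.80 = 18.331°.
sin δ = sin 34.60° × sin 18.331° = 0.17859, so δ = +10.288°.
cos h₀ = −tan ϕ · tan δ = −tan(+6.3°) × tan(+10.288°) = -0.0200, so h₀ = 1.5908 rad = 91.15°.
Daylight = 2h₀/(2π) × 57.00 h = (1.5908/π) × 57.00 = 28.86 h.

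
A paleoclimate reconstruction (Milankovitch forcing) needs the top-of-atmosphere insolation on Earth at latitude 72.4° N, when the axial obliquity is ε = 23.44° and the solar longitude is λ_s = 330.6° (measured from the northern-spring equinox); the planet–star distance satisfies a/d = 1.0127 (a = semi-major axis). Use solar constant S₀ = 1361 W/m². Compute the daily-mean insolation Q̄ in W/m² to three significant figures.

Q̄ ≈ 28.8 W/m²

Solar declination: sin δ = sin ε · sin λ_s = sin 23.44° × sin 330.6° = -0.19528, so δ = -11.261°.
cos H₀ = −tan(+72.4°) tan(-11.261°) = 0.6277, H₀ = 0.8922 rad.
Bracket: H₀ sin φ sin δ + cos φ cos δ sin H₀ = 0.8922×0.95319×-0.19528 + 0.30237×0.98075×0.77848 = -0.166073 + 0.230858 = 0.064785.
Inverse-square distance factor (a/d)² = 1.0127² = 1.025561.
Q̄ = (S₀/π) × 1.025561 × [bracket] = (1361/π) × 1.025561 × 0.064785 = 28.78 W/m².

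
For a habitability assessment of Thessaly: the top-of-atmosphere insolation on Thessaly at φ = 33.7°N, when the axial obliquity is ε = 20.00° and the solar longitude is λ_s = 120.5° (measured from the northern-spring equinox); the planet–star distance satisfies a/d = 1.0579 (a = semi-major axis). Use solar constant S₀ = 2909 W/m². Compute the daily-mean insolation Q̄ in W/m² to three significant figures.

Solar declination: sin δ = sin ε · sin λ_s = sin 20.00° × sin 120.5° = 0.29469, so δ = +17.139°.
cos H₀ = −tan(+33.7°) tan(+17.139°) = -0.2057, H₀ = 1.7779 rad.
Bracket: H₀ sin φ sin δ + cos φ cos δ sin H₀ = 1.7779×0.55484×0.29469 + 0.83195×0.95559×0.97862 = 0.290697 + 0.778006 = 1.068703.
Inverse-square distance factor (a/d)² = 1.0579² = 1.119152.
Q̄ = (S₀/π) × 1.119152 × [bracket] = (2909/π) × 1.119152 × 1.068703 = 1107 W/m².

Q̄ ≈ 1.11e+03 W/m²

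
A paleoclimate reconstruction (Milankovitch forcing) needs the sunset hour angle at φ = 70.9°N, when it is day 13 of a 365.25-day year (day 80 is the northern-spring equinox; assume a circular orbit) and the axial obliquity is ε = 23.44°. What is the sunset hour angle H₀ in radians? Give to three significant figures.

Solar longitude: λ_s = 360° × (13 − 80)/365.25 = -66.037°, i.e. -66.037° + 360° = 293.963°.
sin δ = sin 23.44° × sin 293.963° = -0.36350, so δ = -21.315°.
cos H₀ = −tan φ · tan δ = 1.1268 ≥ 1, so the Sun never rises (polar night) and H₀ = 0.

H₀ = 0.00 rad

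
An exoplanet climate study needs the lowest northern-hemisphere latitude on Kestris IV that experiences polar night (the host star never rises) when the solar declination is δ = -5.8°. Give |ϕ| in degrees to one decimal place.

Polar night requires cos h₀ = −tan ϕ tan δ ≥ 1, i.e. tan ϕ tan δ ≤ −1.
The boundary is |tan ϕ| · |tan δ| = 1, so |ϕ| = 90° − |δ| = 90° − 5.8° = 84.2° in the northern hemisphere.

|ϕ| = 84.2°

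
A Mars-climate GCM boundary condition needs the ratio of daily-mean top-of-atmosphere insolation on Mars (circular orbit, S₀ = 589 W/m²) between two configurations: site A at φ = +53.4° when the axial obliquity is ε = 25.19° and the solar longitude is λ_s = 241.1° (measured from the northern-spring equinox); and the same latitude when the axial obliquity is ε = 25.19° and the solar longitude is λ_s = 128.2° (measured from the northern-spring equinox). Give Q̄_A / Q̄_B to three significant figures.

— Configuration A (φ=+53.4°):
Solar declination: sin δ = sin ε · sin λ_s = sin 25.19° × sin 241.1° = -0.37262, so δ = -21.877°.
cos H₀ = −tan(+53.4°) tan(-21.877°) = 0.5407, H₀ = 0.9996 rad.
Bracket: H₀ sin φ sin δ + cos φ cos δ sin H₀ = 0.9996×0.80282×-0.37262 + 0.59622×0.92799×0.84124 = -0.299027 + 0.465446 = 0.166419.
Q̄ = (S₀/π) × [bracket] = (589/π) × 0.166419 = 31.201 W/m².
— Configuration B (φ=+53.4°):
Solar declination: sin δ = sin ε · sin λ_s = sin 25.19° × sin 128.2° = 0.33448, so δ = +19.541°.
cos H₀ = −tan(+53.4°) tan(+19.541°) = -0.4779, H₀ = 2.0691 rad.
Bracket: H₀ sin φ sin δ + cos φ cos δ sin H₀ = 2.0691×0.80282×0.33448 + 0.59622×0.94240×0.87841 = 0.555610 + 0.493559 = 1.049169.
Q̄ = (S₀/π) × [bracket] = (589/π) × 1.049169 = 196.70 W/m².
Ratio Q̄_A / Q̄_B = 31.201 / 196.70 = 0.1586.

Q̄_A / Q̄_B ≈ 0.159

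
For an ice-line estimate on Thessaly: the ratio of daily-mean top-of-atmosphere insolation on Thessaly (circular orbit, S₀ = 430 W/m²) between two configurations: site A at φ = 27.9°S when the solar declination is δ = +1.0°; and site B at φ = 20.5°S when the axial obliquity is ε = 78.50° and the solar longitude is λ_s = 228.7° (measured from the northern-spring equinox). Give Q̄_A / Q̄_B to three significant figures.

Q̄_A / Q̄_B ≈ 0.797

— Configuration A (φ=-27.9°):
cos H₀ = −tan(-27.9°) tan(+1.000°) = 0.0092, H₀ = 1.5616 rad.
Bracket: H₀ sin φ sin δ + cos φ cos δ sin H₀ = 1.5616×-0.46793×0.01745 + 0.88377×0.99985×0.99996 = -0.012751 + 0.883602 = 0.870851.
Q̄ = (S₀/π) × [bracket] = (430/π) × 0.870851 = 119.20 W/m².
— Configuration B (φ=-20.5°):
Solar declination: sin δ = sin ε · sin λ_s = sin 78.50° × sin 228.7° = -0.73618, so δ = -47.407°.
cos H₀ = −tan(-20.5°) tan(-47.407°) = -0.4067, H₀ = 1.9896 rad.
Bracket: H₀ sin φ sin δ + cos φ cos δ sin H₀ = 1.9896×-0.35021×-0.73618 + 0.93667×0.67678×0.91356 = 0.512954 + 0.579124 = 1.092078.
Q̄ = (S₀/π) × [bracket] = (430/π) × 1.092078 = 149.48 W/m².
Ratio Q̄_A / Q̄_B = 119.20 / 149.48 = 0.7974.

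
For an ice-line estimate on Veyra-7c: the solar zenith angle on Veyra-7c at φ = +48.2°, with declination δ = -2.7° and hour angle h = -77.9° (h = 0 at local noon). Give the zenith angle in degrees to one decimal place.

θ_z = 84.0°

cos θ_z = sin φ sin δ + cos φ cos δ cos h = -0.035117 + 0.139562 = 0.104445.
θ_z = arccos(0.104445) = 84.0°.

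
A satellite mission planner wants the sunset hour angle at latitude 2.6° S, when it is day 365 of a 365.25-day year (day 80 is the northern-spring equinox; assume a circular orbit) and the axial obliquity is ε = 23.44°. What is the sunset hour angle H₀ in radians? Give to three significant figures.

H₀ = 1.59 rad

Solar longitude: λ_s = 360° × (365 − 80)/365.25 = 280.903°.
sin δ = sin 23.44° × sin 280.903° = -0.39061, so δ = -22.992°.
cos H₀ = −tan φ · tan δ = −tan(-2.6°) × tan(-22.992°) = -0.0193, so H₀ = 1.5901 rad = 91.10°.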